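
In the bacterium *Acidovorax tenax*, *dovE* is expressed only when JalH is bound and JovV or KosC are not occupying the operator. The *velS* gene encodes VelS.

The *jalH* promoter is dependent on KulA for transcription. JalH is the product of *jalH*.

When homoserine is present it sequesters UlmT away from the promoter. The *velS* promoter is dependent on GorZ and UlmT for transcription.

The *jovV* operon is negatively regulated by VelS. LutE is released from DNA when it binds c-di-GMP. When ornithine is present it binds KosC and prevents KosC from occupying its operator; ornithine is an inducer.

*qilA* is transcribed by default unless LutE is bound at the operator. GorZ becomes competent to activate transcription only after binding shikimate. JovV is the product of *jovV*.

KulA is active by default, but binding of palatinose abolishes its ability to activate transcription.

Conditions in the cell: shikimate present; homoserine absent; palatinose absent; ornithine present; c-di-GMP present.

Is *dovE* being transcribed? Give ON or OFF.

ON

Palatinose is absent, so KulA is active.
No repressor is bound and KulA is active, so *jalH* is transcribed.
So JalH is produced and active.
Shikimate is present, so GorZ is active.
Homoserine is absent, so UlmT is active.
No repressor is bound and GorZ and UlmT are active, so *velS* is transcribed.
So VelS is produced and active.
With repressor VelS bound, *jovV* is not transcribed.
So JovV is not produced.
Ornithine is present, so KosC is inactive.
No repressor is bound and JalH is active, so *dovE* is transcribed.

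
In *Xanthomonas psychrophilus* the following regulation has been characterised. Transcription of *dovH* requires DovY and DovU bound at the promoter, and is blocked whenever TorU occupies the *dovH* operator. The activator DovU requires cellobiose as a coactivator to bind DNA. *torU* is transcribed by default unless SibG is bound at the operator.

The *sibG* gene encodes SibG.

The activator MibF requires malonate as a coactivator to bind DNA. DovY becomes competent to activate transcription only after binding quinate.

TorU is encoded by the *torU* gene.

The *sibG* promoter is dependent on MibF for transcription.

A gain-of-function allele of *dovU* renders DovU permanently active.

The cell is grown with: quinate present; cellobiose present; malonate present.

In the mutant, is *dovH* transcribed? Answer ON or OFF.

ON

Quinate is present, so DovY is active.
Malonate is present, so MibF is active.
No repressor is bound and MibF is active, so *sibG* is transcribed.
So SibG is produced and active.
With repressor SibG bound, *torU* is not transcribed.
So TorU is not produced.
DovU is constitutively active in this strain.
No repressor is bound and DovY and DovU are active, so *dovH* is transcribed.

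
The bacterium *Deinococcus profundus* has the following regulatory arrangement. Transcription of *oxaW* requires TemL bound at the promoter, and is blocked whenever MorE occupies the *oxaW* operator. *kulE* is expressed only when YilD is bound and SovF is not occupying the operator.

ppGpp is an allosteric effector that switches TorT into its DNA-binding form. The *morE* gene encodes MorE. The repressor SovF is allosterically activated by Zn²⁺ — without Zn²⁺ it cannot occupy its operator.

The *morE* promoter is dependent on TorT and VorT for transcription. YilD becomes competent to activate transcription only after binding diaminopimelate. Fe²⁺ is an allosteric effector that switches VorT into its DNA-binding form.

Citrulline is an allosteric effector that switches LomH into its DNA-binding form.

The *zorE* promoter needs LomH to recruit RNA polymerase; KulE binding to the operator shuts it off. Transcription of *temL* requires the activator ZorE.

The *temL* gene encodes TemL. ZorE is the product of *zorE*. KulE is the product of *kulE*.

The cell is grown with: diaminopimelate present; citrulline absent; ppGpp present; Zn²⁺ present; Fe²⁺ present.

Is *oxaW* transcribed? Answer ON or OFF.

ppGpp is present, so TorT is active.
Fe²⁺ is present, so VorT is active.
No repressor is bound and TorT and VorT are active, so *morE* is transcribed.
So MorE is produced and active.
Zn²⁺ is present, so SovF is active.
Diaminopimelate is present, so YilD is active.
With repressor SovF bound, *kulE* is not transcribed.
So KulE is not produced.
Citrulline is absent, so LomH is inactive.
Required activator LomH is absent, so *zorE* is not transcribed.
So ZorE is not produced.
Required activator ZorE is absent, so *temL* is not transcribed.
So TemL is not produced.
With repressor MorE bound, *oxaW* is not transcribed.

OFF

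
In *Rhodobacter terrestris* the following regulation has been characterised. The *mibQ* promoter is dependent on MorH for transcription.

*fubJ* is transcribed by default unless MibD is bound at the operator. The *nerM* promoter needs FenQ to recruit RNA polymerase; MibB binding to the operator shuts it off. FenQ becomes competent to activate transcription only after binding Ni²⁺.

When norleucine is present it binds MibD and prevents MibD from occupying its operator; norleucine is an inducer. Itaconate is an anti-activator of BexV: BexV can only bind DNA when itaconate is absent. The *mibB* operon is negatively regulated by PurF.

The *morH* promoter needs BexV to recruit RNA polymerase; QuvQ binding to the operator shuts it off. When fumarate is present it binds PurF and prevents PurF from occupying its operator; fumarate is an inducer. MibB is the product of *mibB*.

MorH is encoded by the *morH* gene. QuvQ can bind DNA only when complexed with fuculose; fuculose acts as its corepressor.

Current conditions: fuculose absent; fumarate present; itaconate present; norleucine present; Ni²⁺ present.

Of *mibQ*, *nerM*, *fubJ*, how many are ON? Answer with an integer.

Itaconate is present, so BexV is inactive.
Fuculose is absent, so QuvQ is inactive.
Required activator BexV is absent, so *morH* is not transcribed.
So MorH is not produced.
Required activator MorH is absent, so *mibQ* is not transcribed.
→ *mibQ* is OFF.
Ni²⁺ is present, so FenQ is active.
Fumarate is present, so PurF is inactive.
With no repressor bound, *mibB* is transcribed.
So MibB is produced and active.
With repressor MibB bound, *nerM* is not transcribed.
→ *nerM* is OFF.
Norleucine is present, so MibD is inactive.
With no repressor bound, *fubJ* is transcribed.
→ *fubJ* is ON.
1 of the 3 genes is transcribed.

1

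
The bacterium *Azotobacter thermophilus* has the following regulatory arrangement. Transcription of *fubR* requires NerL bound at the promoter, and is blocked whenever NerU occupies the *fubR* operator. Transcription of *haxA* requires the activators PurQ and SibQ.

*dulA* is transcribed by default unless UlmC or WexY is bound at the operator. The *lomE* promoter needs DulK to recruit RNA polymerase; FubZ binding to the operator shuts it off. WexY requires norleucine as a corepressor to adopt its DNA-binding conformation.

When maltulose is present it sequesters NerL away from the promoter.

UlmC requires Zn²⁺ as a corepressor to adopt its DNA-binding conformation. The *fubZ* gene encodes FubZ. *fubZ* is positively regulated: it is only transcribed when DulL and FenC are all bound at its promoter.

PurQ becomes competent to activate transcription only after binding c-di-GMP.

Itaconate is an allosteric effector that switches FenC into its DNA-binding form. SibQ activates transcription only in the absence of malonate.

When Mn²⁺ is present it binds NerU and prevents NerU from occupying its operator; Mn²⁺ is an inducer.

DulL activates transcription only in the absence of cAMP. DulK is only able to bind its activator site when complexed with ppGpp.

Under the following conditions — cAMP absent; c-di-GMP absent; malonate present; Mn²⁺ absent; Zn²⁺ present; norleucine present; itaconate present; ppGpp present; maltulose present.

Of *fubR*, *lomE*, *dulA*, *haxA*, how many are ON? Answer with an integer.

0

Maltulose is present, so NerL is inactive.
Mn²⁺ is absent, so NerU is active.
With repressor NerU bound, *fubR* is not transcribed.
→ *fubR* is OFF.
ppGpp is present, so DulK is active.
cAMP is absent, so DulL is active.
Itaconate is present, so FenC is active.
No repressor is bound and DulL and FenC are active, so *fubZ* is transcribed.
So FubZ is produced and active.
With repressor FubZ bound, *lomE* is not transcribed.
→ *lomE* is OFF.
Zn²⁺ is present, so UlmC is active.
Norleucine is present, so WexY is active.
With repressor UlmC bound, *dulA* is not transcribed.
→ *dulA* is OFF.
c-di-GMP is absent, so PurQ is inactive.
Malonate is present, so SibQ is inactive.
Required activator PurQ is absent, so *haxA* is not transcribed.
→ *haxA* is OFF.
0 of the 4 genes are transcribed.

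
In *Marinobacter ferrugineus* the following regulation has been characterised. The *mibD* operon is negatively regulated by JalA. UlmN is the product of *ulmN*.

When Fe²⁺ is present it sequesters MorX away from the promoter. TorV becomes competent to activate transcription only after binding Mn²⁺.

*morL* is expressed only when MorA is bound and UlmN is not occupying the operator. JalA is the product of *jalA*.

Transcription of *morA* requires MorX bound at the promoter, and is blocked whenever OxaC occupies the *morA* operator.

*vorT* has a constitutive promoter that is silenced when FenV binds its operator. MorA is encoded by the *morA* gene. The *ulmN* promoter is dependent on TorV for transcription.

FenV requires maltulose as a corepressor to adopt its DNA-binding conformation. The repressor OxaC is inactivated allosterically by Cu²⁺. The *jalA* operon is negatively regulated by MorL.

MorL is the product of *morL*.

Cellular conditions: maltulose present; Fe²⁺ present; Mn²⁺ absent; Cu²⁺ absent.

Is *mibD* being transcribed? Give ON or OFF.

OFF

Mn²⁺ is absent, so TorV is inactive.
Required activator TorV is absent, so *ulmN* is not transcribed.
So UlmN is not produced.
Fe²⁺ is present, so MorX is inactive.
Cu²⁺ is absent, so OxaC is active.
With repressor OxaC bound, *morA* is not transcribed.
So MorA is not produced.
Required activator MorA is absent, so *morL* is not transcribed.
So MorL is not produced.
With no repressor bound, *jalA* is transcribed.
So JalA is produced and active.
With repressor JalA bound, *mibD* is not transcribed.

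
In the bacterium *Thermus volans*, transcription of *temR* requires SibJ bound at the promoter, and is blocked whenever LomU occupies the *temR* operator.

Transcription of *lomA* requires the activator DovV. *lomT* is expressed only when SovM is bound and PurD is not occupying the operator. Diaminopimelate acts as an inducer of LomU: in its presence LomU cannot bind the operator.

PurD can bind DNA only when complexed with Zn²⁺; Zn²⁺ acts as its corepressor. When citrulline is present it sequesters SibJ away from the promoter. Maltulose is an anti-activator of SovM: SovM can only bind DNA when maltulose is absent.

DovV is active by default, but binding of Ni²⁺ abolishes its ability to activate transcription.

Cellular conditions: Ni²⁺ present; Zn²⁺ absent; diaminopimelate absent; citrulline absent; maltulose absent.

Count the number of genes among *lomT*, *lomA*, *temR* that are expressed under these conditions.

Zn²⁺ is absent, so PurD is inactive.
Maltulose is absent, so SovM is active.
No repressor is bound and SovM is active, so *lomT* is transcribed.
→ *lomT* is ON.
Ni²⁺ is present, so DovV is inactive.
Required activator DovV is absent, so *lomA* is not transcribed.
→ *lomA* is OFF.
Citrulline is absent, so SibJ is active.
Diaminopimelate is absent, so LomU is active.
With repressor LomU bound, *temR* is not transcribed.
→ *temR* is OFF.
1 of the 3 genes is transcribed.

1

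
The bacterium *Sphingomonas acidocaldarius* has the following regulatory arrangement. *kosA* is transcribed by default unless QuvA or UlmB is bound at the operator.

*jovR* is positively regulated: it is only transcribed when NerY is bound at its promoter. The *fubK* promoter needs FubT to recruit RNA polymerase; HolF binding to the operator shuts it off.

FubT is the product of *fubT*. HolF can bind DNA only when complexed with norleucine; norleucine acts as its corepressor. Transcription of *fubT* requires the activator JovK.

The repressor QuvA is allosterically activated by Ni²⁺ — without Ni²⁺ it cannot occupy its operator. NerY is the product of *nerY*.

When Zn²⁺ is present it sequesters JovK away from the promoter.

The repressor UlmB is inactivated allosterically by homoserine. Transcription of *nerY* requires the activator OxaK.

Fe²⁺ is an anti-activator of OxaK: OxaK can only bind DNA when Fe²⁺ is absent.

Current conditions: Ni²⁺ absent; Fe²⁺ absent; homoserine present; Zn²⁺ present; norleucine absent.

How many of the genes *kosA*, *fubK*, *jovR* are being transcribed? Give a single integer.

2

Ni²⁺ is absent, so QuvA is inactive.
Homoserine is present, so UlmB is inactive.
With no repressor bound, *kosA* is transcribed.
→ *kosA* is ON.
Norleucine is absent, so HolF is inactive.
Zn²⁺ is present, so JovK is inactive.
Required activator JovK is absent, so *fubT* is not transcribed.
So FubT is not produced.
Required activator FubT is absent, so *fubK* is not transcribed.
→ *fubK* is OFF.
Fe²⁺ is absent, so OxaK is active.
No repressor is bound and OxaK is active, so *nerY* is transcribed.
So NerY is produced and active.
No repressor is bound and NerY is active, so *jovR* is transcribed.
→ *jovR* is ON.
2 of the 3 genes are transcribed.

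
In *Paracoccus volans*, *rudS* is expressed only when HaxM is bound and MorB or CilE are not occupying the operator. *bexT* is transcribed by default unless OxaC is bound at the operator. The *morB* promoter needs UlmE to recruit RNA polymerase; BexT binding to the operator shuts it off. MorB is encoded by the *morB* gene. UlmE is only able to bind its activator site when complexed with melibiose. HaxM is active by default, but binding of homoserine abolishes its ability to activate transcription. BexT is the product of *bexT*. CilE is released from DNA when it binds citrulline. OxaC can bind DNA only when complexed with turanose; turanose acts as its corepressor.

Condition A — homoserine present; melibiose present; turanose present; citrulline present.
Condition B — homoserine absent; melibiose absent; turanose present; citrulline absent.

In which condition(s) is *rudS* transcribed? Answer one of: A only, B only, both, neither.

neither

Condition A:
Homoserine is present, so HaxM is inactive.
Melibiose is present, so UlmE is active.
Turanose is present, so OxaC is active.
With repressor OxaC bound, *bexT* is not transcribed.
So BexT is not produced.
No repressor is bound and UlmE is active, so *morB* is transcribed.
So MorB is produced and active.
Citrulline is present, so CilE is inactive.
With repressor MorB bound, *rudS* is not transcribed.
→ *rudS* is OFF in A.
Condition B:
Homoserine is absent, so HaxM is active.
Melibiose is absent, so UlmE is inactive.
Turanose is present, so OxaC is active.
With repressor OxaC bound, *bexT* is not transcribed.
So BexT is not produced.
Required activator UlmE is absent, so *morB* is not transcribed.
So MorB is not produced.
Citrulline is absent, so CilE is active.
With repressor CilE bound, *rudS* is not transcribed.
→ *rudS* is OFF in B.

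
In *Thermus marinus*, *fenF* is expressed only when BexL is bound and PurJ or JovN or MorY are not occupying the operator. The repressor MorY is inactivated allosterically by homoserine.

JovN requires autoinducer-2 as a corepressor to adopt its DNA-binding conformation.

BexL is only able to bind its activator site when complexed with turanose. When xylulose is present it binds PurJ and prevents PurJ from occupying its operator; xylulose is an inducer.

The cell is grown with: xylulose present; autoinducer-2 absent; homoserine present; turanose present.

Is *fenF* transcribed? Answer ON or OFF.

Xylulose is present, so PurJ is inactive.
Autoinducer-2 is absent, so JovN is inactive.
Homoserine is present, so MorY is inactive.
Turanose is present, so BexL is active.
No repressor is bound and BexL is active, so *fenF* is transcribed.

ON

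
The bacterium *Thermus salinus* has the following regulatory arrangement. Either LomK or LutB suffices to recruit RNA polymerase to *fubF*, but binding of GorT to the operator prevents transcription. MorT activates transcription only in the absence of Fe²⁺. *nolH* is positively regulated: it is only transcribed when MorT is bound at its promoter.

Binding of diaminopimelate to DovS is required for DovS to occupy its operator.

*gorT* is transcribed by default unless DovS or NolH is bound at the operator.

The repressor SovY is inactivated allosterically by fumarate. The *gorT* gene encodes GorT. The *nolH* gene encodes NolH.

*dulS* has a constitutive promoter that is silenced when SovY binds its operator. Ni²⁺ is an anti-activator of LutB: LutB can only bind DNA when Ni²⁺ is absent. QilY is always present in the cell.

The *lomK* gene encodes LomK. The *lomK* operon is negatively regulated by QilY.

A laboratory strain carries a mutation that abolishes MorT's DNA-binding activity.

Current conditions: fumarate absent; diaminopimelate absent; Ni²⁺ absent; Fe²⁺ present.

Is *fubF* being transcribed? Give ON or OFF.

QilY is produced constitutively and is active.
With repressor QilY bound, *lomK* is not transcribed.
So LomK is not produced.
Diaminopimelate is absent, so DovS is inactive.
MorT is non-functional in this strain, so it has no effect.
Required activator MorT is absent, so *nolH* is not transcribed.
So NolH is not produced.
With no repressor bound, *gorT* is transcribed.
So GorT is produced and active.
Ni²⁺ is absent, so LutB is active.
With repressor GorT bound, *fubF* is not transcribed.

OFF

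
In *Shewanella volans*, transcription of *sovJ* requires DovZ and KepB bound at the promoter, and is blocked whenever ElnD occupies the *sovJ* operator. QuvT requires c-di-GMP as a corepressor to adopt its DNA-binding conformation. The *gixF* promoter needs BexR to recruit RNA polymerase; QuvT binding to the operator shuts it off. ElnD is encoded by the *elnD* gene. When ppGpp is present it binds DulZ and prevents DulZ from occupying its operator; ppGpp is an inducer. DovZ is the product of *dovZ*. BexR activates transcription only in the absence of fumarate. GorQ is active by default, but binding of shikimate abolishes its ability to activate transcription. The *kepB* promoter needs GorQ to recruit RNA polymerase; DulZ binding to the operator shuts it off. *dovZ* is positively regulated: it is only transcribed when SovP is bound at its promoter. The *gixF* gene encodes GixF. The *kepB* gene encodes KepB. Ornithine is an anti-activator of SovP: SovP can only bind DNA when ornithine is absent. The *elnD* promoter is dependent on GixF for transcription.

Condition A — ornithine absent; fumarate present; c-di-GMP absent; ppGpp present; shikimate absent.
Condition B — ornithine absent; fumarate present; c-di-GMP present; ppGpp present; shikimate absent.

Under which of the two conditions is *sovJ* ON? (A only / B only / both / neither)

Condition A:
Ornithine is absent, so SovP is active.
No repressor is bound and SovP is active, so *dovZ* is transcribed.
So DovZ is produced and active.
Fumarate is present, so BexR is inactive.
c-di-GMP is absent, so QuvT is inactive.
Required activator BexR is absent, so *gixF* is not transcribed.
So GixF is not produced.
Required activator GixF is absent, so *elnD* is not transcribed.
So ElnD is not produced.
ppGpp is present, so DulZ is inactive.
Shikimate is absent, so GorQ is active.
No repressor is bound and GorQ is active, so *kepB* is transcribed.
So KepB is produced and active.
No repressor is bound and DovZ and KepB are active, so *sovJ* is transcribed.
→ *sovJ* is ON in A.
Condition B:
Ornithine is absent, so SovP is active.
No repressor is bound and SovP is active, so *dovZ* is transcribed.
So DovZ is produced and active.
Fumarate is present, so BexR is inactive.
c-di-GMP is present, so QuvT is active.
With repressor QuvT bound, *gixF* is not transcribed.
So GixF is not produced.
Required activator GixF is absent, so *elnD* is not transcribed.
So ElnD is not produced.
ppGpp is present, so DulZ is inactive.
Shikimate is absent, so GorQ is active.
No repressor is bound and GorQ is active, so *kepB* is transcribed.
So KepB is produced and active.
No repressor is bound and DovZ and KepB are active, so *sovJ* is transcribed.
→ *sovJ* is ON in B.

both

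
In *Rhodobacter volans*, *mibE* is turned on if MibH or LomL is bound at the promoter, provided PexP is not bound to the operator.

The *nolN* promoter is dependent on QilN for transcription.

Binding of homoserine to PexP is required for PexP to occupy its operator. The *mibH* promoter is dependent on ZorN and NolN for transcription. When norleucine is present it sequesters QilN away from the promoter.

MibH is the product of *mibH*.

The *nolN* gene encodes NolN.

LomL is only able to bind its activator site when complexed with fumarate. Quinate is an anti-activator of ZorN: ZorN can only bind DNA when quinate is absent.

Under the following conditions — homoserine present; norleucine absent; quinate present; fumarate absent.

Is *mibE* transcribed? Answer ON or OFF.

Quinate is present, so ZorN is inactive.
Norleucine is absent, so QilN is active.
No repressor is bound and QilN is active, so *nolN* is transcribed.
So NolN is produced and active.
Required activator ZorN is absent, so *mibH* is not transcribed.
So MibH is not produced.
Fumarate is absent, so LomL is inactive.
Homoserine is present, so PexP is active.
With repressor PexP bound, *mibE* is not transcribed.

OFF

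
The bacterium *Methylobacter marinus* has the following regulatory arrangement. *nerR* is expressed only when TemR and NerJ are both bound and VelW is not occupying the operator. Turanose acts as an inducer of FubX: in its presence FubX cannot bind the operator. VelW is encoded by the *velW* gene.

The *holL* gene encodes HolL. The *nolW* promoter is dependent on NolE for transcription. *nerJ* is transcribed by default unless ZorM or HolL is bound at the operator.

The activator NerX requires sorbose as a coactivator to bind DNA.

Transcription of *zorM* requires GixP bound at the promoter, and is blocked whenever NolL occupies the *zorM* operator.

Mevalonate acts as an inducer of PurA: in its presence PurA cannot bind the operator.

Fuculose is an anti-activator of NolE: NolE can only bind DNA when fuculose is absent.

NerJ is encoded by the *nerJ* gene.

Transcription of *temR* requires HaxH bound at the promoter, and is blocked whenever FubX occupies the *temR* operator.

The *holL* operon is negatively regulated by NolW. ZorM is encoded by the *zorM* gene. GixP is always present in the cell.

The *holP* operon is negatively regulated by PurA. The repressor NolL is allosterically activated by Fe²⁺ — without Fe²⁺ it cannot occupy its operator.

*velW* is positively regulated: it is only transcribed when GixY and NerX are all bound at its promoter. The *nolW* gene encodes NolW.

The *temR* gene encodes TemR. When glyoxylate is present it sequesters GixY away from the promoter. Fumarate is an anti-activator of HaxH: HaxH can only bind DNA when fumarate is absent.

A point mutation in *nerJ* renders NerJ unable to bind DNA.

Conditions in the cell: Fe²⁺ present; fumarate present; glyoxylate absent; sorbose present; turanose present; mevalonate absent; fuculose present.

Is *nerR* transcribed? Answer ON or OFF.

Fumarate is present, so HaxH is inactive.
Turanose is present, so FubX is inactive.
Required activator HaxH is absent, so *temR* is not transcribed.
So TemR is not produced.
Glyoxylate is absent, so GixY is active.
Sorbose is present, so NerX is active.
No repressor is bound and GixY and NerX are active, so *velW* is transcribed.
So VelW is produced and active.
NerJ is non-functional in this strain, so it has no effect.
With repressor VelW bound, *nerR* is not transcribed.

OFF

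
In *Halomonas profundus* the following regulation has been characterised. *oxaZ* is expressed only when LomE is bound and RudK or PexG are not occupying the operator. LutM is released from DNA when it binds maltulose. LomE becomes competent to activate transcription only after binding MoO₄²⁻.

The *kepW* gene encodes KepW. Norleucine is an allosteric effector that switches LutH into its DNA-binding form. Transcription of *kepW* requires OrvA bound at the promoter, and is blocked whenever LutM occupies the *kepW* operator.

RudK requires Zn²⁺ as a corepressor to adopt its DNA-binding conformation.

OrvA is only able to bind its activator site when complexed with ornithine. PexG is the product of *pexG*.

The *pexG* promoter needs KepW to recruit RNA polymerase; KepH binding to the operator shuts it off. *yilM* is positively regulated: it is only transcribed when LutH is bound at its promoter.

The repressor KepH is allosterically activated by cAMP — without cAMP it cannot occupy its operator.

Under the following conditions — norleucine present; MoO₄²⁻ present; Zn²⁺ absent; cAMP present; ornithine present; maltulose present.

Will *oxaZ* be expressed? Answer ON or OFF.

MoO₄²⁻ is present, so LomE is active.
Zn²⁺ is absent, so RudK is inactive.
cAMP is present, so KepH is active.
Ornithine is present, so OrvA is active.
Maltulose is present, so LutM is inactive.
No repressor is bound and OrvA is active, so *kepW* is transcribed.
So KepW is produced and active.
With repressor KepH bound, *pexG* is not transcribed.
So PexG is not produced.
No repressor is bound and LomE is active, so *oxaZ* is transcribed.

ON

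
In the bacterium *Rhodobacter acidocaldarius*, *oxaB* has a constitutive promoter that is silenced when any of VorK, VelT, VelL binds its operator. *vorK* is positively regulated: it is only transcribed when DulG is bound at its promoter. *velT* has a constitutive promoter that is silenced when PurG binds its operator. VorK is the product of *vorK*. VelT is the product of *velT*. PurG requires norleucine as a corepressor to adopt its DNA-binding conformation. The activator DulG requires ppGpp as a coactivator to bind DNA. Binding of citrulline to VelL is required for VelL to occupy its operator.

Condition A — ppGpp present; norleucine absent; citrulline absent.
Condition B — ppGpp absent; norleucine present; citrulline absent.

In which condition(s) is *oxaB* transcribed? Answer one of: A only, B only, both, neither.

Condition A:
ppGpp is present, so DulG is active.
No repressor is bound and DulG is active, so *vorK* is transcribed.
So VorK is produced and active.
Norleucine is absent, so PurG is inactive.
With no repressor bound, *velT* is transcribed.
So VelT is produced and active.
Citrulline is absent, so VelL is inactive.
With repressor VorK bound, *oxaB* is not transcribed.
→ *oxaB* is OFF in A.
Condition B:
ppGpp is absent, so DulG is inactive.
Required activator DulG is absent, so *vorK* is not transcribed.
So VorK is not produced.
Norleucine is present, so PurG is active.
With repressor PurG bound, *velT* is not transcribed.
So VelT is not produced.
Citrulline is absent, so VelL is inactive.
With no repressor bound, *oxaB* is transcribed.
→ *oxaB* is ON in B.

B only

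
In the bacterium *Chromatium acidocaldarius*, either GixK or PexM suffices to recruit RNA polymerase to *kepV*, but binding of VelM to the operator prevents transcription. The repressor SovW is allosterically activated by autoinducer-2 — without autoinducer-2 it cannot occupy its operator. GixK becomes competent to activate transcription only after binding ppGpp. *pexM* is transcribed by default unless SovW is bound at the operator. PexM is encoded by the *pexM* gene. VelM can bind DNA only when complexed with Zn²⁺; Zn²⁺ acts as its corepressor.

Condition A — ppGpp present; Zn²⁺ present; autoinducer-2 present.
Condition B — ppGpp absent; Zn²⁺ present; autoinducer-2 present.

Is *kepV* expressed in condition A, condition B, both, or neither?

neither

Condition A:
ppGpp is present, so GixK is active.
Zn²⁺ is present, so VelM is active.
Autoinducer-2 is present, so SovW is active.
With repressor SovW bound, *pexM* is not transcribed.
So PexM is not produced.
With repressor VelM bound, *kepV* is not transcribed.
→ *kepV* is OFF in A.
Condition B:
ppGpp is absent, so GixK is inactive.
Zn²⁺ is present, so VelM is active.
Autoinducer-2 is present, so SovW is active.
With repressor SovW bound, *pexM* is not transcribed.
So PexM is not produced.
With repressor VelM bound, *kepV* is not transcribed.
→ *kepV* is OFF in B.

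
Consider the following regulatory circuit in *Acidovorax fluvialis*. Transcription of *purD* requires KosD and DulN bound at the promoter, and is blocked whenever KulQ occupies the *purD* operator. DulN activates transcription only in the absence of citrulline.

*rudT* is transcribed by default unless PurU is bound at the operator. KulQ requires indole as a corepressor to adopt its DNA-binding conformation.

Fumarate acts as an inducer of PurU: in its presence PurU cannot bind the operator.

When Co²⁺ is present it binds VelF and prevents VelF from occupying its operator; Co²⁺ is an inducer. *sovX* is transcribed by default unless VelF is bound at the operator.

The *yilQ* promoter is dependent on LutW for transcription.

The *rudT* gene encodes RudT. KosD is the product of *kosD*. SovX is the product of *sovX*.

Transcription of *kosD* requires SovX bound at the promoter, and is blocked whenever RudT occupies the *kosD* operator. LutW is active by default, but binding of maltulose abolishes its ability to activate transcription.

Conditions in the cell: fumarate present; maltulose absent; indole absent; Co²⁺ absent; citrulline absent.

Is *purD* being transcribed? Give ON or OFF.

OFF

Fumarate is present, so PurU is inactive.
With no repressor bound, *rudT* is transcribed.
So RudT is produced and active.
Co²⁺ is absent, so VelF is active.
With repressor VelF bound, *sovX* is not transcribed.
So SovX is not produced.
With repressor RudT bound, *kosD* is not transcribed.
So KosD is not produced.
Citrulline is absent, so DulN is active.
Indole is absent, so KulQ is inactive.
Required activator KosD is absent, so *purD* is not transcribed.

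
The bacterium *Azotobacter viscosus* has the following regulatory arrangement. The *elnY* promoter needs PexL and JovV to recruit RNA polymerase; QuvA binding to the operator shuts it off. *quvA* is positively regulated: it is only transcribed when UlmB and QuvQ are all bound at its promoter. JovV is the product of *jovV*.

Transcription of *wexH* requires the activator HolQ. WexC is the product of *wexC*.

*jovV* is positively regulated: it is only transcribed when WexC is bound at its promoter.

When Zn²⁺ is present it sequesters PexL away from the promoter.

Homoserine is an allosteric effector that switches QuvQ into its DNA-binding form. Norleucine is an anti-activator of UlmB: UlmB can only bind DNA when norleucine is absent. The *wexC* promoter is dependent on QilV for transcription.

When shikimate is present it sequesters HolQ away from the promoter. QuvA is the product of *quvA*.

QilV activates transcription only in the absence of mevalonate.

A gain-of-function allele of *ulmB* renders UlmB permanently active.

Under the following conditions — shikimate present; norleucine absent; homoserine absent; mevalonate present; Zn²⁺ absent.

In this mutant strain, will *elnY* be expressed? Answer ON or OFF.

UlmB is constitutively active in this strain.
Homoserine is absent, so QuvQ is inactive.
Required activator QuvQ is absent, so *quvA* is not transcribed.
So QuvA is not produced.
Zn²⁺ is absent, so PexL is active.
Mevalonate is present, so QilV is inactive.
Required activator QilV is absent, so *wexC* is not transcribed.
So WexC is not produced.
Required activator WexC is absent, so *jovV* is not transcribed.
So JovV is not produced.
Required activator JovV is absent, so *elnY* is not transcribed.

OFF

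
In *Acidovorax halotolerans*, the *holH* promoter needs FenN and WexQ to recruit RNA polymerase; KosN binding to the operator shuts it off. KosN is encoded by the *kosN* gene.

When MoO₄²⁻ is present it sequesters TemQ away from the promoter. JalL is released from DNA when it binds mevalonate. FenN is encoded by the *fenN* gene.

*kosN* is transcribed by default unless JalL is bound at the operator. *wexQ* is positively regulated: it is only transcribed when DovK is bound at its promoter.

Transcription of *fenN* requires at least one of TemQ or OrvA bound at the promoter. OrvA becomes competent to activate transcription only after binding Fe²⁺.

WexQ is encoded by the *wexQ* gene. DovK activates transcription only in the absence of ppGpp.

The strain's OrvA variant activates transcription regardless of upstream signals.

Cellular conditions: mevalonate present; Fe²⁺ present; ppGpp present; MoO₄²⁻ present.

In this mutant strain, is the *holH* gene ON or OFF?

OFF

MoO₄²⁻ is present, so TemQ is inactive.
OrvA is constitutively active in this strain.
Activator OrvA is present, so *fenN* is transcribed.
So FenN is produced and active.
ppGpp is present, so DovK is inactive.
Required activator DovK is absent, so *wexQ* is not transcribed.
So WexQ is not produced.
Mevalonate is present, so JalL is inactive.
With no repressor bound, *kosN* is transcribed.
So KosN is produced and active.
With repressor KosN bound, *holH* is not transcribed.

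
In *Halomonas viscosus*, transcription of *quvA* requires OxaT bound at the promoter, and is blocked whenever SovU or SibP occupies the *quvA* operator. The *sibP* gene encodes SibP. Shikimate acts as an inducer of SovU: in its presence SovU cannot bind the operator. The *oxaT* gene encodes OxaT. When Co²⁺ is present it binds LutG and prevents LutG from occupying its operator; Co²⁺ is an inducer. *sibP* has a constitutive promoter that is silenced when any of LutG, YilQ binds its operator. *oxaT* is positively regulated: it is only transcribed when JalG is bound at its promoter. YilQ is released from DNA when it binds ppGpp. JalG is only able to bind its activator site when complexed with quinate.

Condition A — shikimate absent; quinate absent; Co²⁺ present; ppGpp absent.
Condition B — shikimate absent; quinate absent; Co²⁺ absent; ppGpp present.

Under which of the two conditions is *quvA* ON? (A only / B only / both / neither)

neither

Condition A:
Shikimate is absent, so SovU is active.
Quinate is absent, so JalG is inactive.
Required activator JalG is absent, so *oxaT* is not transcribed.
So OxaT is not produced.
Co²⁺ is present, so LutG is inactive.
ppGpp is absent, so YilQ is active.
With repressor YilQ bound, *sibP* is not transcribed.
So SibP is not produced.
With repressor SovU bound, *quvA* is not transcribed.
→ *quvA* is OFF in A.
Condition B:
Shikimate is absent, so SovU is active.
Quinate is absent, so JalG is inactive.
Required activator JalG is absent, so *oxaT* is not transcribed.
So OxaT is not produced.
Co²⁺ is absent, so LutG is active.
ppGpp is present, so YilQ is inactive.
With repressor LutG bound, *sibP* is not transcribed.
So SibP is not produced.
With repressor SovU bound, *quvA* is not transcribed.
→ *quvA* is OFF in B.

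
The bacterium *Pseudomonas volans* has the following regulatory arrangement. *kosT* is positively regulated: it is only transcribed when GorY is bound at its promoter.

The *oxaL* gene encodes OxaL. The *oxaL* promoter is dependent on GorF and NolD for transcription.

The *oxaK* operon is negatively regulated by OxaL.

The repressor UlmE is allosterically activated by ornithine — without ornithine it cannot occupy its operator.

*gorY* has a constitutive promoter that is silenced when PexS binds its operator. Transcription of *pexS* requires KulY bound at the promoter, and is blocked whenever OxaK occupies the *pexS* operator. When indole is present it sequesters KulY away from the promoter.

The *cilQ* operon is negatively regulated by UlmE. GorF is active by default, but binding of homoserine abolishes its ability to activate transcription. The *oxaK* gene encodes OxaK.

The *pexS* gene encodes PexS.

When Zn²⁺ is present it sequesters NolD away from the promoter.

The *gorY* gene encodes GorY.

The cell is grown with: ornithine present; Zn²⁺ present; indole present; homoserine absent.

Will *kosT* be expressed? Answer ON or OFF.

Homoserine is absent, so GorF is active.
Zn²⁺ is present, so NolD is inactive.
Required activator NolD is absent, so *oxaL* is not transcribed.
So OxaL is not produced.
With no repressor bound, *oxaK* is transcribed.
So OxaK is produced and active.
Indole is present, so KulY is inactive.
With repressor OxaK bound, *pexS* is not transcribed.
So PexS is not produced.
With no repressor bound, *gorY* is transcribed.
So GorY is produced and active.
No repressor is bound and GorY is active, so *kosT* is transcribed.

ON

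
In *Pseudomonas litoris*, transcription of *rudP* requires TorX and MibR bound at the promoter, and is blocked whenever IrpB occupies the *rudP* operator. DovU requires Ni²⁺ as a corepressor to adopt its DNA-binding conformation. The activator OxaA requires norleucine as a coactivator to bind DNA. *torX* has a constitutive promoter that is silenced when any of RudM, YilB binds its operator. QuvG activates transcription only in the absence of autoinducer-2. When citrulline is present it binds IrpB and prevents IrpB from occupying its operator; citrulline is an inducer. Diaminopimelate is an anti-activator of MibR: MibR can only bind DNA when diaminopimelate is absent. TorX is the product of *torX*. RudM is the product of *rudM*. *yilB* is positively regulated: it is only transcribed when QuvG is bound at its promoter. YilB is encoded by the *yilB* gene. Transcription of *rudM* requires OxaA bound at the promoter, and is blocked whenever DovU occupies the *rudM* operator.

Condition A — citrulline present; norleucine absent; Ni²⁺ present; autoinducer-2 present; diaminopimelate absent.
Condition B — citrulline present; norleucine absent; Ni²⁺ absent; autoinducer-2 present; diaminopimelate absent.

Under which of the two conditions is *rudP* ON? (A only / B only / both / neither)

both

Condition A:
Citrulline is present, so IrpB is inactive.
Norleucine is absent, so OxaA is inactive.
Ni²⁺ is present, so DovU is active.
With repressor DovU bound, *rudM* is not transcribed.
So RudM is not produced.
Autoinducer-2 is present, so QuvG is inactive.
Required activator QuvG is absent, so *yilB* is not transcribed.
So YilB is not produced.
With no repressor bound, *torX* is transcribed.
So TorX is produced and active.
Diaminopimelate is absent, so MibR is active.
No repressor is bound and TorX and MibR are active, so *rudP* is transcribed.
→ *rudP* is ON in A.
Condition B:
Citrulline is present, so IrpB is inactive.
Norleucine is absent, so OxaA is inactive.
Ni²⁺ is absent, so DovU is inactive.
Required activator OxaA is absent, so *rudM* is not transcribed.
So RudM is not produced.
Autoinducer-2 is present, so QuvG is inactive.
Required activator QuvG is absent, so *yilB* is not transcribed.
So YilB is not produced.
With no repressor bound, *torX* is transcribed.
So TorX is produced and active.
Diaminopimelate is absent, so MibR is active.
No repressor is bound and TorX and MibR are active, so *rudP* is transcribed.
→ *rudP* is ON in B.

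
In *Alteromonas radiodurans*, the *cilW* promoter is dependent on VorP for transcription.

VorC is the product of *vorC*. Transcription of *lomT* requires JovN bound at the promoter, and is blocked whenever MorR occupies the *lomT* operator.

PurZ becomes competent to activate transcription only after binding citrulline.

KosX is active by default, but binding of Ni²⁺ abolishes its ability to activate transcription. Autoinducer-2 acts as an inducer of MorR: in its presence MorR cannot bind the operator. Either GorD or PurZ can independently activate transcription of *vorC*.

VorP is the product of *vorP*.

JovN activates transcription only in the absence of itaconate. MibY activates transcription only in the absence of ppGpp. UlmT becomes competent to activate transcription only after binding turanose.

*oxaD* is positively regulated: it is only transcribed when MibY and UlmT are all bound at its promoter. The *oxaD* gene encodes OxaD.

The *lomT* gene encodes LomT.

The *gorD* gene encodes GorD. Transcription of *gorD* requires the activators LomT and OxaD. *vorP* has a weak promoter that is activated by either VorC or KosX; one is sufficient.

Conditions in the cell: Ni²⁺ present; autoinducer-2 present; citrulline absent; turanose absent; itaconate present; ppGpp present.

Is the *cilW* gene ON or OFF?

Autoinducer-2 is present, so MorR is inactive.
Itaconate is present, so JovN is inactive.
Required activator JovN is absent, so *lomT* is not transcribed.
So LomT is not produced.
ppGpp is present, so MibY is inactive.
Turanose is absent, so UlmT is inactive.
Required activator MibY is absent, so *oxaD* is not transcribed.
So OxaD is not produced.
Required activator LomT is absent, so *gorD* is not transcribed.
So GorD is not produced.
Citrulline is absent, so PurZ is inactive.
No activator is available at the *vorC* promoter, so *vorC* is not transcribed.
So VorC is not produced.
Ni²⁺ is present, so KosX is inactive.
No activator is available at the *vorP* promoter, so *vorP* is not transcribed.
So VorP is not produced.
Required activator VorP is absent, so *cilW* is not transcribed.

OFF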